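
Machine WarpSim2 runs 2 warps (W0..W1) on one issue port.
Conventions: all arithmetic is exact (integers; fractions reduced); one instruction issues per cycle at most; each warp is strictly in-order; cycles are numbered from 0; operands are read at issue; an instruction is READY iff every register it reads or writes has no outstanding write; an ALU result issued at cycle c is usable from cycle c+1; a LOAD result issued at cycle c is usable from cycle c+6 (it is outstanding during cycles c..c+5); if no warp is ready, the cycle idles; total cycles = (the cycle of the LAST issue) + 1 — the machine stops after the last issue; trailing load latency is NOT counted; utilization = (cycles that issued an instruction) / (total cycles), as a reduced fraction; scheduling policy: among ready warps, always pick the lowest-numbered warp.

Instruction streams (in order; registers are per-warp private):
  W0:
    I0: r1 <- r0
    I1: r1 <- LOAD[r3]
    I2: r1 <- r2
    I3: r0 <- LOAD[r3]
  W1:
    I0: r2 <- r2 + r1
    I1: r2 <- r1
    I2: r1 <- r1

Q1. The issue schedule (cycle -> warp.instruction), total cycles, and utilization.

cycle 0: W0.I0
cycle 1: W0.I1
cycle 2: W1.I0
cycle 3: W1.I1
cycle 4: W1.I2
cycle 5: idle
cycle 6: idle
cycle 7: W0.I2
cycle 8: W0.I3

Answer: 9 cycles, utilization 7/9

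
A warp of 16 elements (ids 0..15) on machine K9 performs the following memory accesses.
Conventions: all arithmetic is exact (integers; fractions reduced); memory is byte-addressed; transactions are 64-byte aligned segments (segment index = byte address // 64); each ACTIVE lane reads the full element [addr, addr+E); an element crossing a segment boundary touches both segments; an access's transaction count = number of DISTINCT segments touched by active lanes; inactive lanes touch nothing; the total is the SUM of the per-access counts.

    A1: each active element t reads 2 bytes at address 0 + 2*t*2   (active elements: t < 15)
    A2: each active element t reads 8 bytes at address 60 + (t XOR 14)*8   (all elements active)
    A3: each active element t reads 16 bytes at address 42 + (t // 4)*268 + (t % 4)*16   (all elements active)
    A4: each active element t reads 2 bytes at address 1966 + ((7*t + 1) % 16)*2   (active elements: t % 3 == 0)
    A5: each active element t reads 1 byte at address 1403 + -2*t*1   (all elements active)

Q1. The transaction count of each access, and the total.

A1: 1 transaction
A2: 3 transactions
A3: 8 transactions
A4: 2 transactions
A5: 1 transaction

Answer: 1,3,8,2,1; total 15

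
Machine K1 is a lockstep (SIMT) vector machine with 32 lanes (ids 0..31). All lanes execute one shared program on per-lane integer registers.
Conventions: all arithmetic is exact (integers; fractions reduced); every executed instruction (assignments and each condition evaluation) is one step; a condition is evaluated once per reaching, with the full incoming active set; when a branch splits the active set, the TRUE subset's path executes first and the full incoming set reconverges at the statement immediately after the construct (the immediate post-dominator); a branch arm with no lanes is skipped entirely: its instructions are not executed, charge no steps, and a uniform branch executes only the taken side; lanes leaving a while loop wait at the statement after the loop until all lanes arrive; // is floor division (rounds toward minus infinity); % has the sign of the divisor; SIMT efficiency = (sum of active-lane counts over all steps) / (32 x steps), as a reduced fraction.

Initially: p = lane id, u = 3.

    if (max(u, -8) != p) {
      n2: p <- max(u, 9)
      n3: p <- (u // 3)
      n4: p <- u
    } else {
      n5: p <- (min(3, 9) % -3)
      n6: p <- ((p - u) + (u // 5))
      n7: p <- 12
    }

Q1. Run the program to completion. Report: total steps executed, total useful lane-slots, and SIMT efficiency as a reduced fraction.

Answer: 7 steps, 128 useful, 4/7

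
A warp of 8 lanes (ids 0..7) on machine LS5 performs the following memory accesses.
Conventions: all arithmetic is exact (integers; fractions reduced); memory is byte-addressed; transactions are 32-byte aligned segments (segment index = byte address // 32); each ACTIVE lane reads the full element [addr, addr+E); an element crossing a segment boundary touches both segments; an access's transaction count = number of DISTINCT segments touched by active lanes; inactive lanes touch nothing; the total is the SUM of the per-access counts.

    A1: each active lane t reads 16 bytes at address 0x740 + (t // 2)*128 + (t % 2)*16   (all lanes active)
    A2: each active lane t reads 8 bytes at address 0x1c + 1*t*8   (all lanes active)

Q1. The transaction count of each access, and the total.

A1: 4 transactions
A2: 3 transactions

Answer: 4,3; total 7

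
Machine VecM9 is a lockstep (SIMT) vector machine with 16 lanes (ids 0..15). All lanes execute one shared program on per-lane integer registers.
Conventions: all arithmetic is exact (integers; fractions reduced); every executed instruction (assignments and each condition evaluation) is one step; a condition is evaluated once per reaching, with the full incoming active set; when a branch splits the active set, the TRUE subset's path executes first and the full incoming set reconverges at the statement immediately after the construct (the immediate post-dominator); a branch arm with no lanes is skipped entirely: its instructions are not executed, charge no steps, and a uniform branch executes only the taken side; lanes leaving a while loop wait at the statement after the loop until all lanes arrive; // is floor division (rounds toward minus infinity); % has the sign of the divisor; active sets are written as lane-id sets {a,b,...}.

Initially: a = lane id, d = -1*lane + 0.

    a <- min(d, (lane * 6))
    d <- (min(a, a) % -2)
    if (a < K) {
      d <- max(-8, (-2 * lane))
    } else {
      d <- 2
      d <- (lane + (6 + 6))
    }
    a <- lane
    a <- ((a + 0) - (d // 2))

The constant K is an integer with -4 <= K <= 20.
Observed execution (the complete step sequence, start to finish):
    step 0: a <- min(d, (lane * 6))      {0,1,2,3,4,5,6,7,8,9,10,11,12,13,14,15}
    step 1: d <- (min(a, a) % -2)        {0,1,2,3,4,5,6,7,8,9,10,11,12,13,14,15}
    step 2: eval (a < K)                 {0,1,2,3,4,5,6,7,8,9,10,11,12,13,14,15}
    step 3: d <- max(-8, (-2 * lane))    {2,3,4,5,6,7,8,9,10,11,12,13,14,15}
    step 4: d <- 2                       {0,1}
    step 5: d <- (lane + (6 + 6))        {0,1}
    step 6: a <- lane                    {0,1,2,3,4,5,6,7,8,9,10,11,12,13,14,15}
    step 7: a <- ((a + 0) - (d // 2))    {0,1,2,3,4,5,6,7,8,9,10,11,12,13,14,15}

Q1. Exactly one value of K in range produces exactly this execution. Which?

Answer: K = -1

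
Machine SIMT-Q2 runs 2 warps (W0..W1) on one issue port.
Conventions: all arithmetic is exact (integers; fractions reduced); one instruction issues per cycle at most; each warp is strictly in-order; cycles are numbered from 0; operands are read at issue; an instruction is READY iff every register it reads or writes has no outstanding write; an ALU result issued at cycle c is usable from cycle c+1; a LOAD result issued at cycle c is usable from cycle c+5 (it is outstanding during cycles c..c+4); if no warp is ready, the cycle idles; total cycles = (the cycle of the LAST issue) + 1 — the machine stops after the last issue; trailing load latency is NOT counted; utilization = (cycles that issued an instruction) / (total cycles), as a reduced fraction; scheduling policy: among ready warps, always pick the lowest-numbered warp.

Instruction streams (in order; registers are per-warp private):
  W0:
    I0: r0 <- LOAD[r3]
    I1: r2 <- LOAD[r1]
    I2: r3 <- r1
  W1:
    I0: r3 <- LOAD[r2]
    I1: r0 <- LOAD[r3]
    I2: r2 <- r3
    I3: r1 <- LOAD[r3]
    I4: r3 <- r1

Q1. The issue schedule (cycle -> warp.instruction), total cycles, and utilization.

cycle 0: W0.I0
cycle 1: W0.I1
cycle 2: W0.I2
cycle 3: W1.I0
cycle 4: idle
cycle 5: idle
cycle 6: idle
cycle 7: idle
cycle 8: W1.I1
cycle 9: W1.I2
cycle 10: W1.I3
cycle 11: idle
cycle 12: idle
cycle 13: idle
cycle 14: idle
cycle 15: W1.I4

Answer: 16 cycles, utilization 1/2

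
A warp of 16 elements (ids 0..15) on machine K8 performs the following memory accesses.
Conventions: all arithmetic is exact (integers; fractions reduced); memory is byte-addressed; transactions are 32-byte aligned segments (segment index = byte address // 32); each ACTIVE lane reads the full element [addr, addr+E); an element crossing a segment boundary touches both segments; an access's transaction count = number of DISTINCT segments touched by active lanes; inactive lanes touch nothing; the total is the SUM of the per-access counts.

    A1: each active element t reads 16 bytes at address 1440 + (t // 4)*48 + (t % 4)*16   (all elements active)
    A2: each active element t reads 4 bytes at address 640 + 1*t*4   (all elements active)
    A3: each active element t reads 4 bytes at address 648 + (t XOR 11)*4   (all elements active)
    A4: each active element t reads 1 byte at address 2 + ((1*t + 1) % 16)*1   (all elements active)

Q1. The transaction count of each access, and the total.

A1: 7 transactions
A2: 2 transactions
A3: 3 transactions
A4: 1 transaction

Answer: 7,2,3,1; total 13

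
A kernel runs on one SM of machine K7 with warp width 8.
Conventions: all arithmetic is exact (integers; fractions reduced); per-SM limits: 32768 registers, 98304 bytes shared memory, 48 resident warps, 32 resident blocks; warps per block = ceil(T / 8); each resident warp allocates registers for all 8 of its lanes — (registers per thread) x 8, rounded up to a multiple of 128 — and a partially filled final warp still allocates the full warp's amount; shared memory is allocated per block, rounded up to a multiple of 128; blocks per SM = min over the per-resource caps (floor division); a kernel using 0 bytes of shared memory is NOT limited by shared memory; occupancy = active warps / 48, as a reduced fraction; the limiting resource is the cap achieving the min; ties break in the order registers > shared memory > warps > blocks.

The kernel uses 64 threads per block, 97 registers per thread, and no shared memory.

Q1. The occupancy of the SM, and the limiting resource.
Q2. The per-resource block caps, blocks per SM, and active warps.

Answer: occupancy 2/3, limited by registers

registers: 4 blocks
shared memory: no limit (kernel uses none)
warps: 6 blocks
blocks: 32 blocks

Answer: 4 blocks, 32 active warps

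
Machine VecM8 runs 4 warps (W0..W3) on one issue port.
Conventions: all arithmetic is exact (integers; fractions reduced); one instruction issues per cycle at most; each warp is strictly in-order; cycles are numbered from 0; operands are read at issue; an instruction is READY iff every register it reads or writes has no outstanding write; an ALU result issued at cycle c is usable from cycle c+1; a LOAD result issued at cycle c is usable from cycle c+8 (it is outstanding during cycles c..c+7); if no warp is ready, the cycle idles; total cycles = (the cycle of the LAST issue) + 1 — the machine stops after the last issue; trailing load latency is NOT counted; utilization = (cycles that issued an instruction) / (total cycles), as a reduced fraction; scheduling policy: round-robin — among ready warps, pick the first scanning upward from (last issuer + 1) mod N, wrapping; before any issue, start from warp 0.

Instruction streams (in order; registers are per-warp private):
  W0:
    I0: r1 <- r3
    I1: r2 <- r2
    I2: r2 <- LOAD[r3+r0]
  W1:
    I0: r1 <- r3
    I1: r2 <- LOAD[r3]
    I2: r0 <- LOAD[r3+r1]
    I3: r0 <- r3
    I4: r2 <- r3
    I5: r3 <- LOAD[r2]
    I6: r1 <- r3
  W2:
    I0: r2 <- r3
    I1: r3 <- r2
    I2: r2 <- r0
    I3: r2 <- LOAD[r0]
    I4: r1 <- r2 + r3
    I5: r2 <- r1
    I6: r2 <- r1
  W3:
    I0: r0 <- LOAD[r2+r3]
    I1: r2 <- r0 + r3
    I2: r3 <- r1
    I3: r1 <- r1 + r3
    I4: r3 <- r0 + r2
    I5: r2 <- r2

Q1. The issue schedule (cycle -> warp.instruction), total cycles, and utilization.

cycle 0: W0.I0
cycle 1: W1.I0
cycle 2: W2.I0
cycle 3: W3.I0
cycle 4: W0.I1
cycle 5: W1.I1
cycle 6: W2.I1
cycle 7: W0.I2
cycle 8: W1.I2
cycle 9: W2.I2
cycle 10: W2.I3
cycle 11: W3.I1
cycle 12: W3.I2
cycle 13: W3.I3
cycle 14: W3.I4
cycle 15: W3.I5
cycle 16: W1.I3
cycle 17: W1.I4
cycle 18: W2.I4
cycle 19: W1.I5
cycle 20: W2.I5
cycle 21: W2.I6
cycle 22: idle
cycle 23: idle
cycle 24: idle
cycle 25: idle
cycle 26: idle
cycle 27: W1.I6

Answer: 28 cycles, utilization 23/28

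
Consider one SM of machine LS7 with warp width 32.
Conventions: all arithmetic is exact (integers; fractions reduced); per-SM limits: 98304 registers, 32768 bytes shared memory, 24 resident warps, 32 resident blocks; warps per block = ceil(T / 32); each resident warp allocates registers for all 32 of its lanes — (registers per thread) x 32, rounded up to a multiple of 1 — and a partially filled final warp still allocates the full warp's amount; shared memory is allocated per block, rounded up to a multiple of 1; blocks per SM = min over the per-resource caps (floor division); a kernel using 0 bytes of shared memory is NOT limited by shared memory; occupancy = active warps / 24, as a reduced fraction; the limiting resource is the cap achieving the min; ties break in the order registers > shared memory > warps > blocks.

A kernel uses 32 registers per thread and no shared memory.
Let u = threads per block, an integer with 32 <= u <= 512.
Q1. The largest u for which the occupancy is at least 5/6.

Answer: u = 384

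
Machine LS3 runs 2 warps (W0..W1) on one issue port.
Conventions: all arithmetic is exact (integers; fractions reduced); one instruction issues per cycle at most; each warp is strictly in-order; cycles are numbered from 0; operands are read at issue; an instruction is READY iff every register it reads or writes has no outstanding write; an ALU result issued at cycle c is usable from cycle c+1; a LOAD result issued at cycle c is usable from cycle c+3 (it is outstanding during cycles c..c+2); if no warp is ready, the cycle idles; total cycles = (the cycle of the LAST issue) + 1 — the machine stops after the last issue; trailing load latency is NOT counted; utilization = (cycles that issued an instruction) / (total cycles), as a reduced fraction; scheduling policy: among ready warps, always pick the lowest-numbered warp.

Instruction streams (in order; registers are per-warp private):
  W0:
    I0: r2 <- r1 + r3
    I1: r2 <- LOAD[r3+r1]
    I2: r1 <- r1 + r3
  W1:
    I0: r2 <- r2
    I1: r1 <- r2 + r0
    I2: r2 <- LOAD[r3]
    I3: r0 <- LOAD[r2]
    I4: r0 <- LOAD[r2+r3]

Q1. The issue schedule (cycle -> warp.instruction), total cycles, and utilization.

cycle 0: W0.I0
cycle 1: W0.I1
cycle 2: W0.I2
cycle 3: W1.I0
cycle 4: W1.I1
cycle 5: W1.I2
cycle 6: idle
cycle 7: idle
cycle 8: W1.I3
cycle 9: idle
cycle 10: idle
cycle 11: W1.I4

Answer: 12 cycles, utilization 2/3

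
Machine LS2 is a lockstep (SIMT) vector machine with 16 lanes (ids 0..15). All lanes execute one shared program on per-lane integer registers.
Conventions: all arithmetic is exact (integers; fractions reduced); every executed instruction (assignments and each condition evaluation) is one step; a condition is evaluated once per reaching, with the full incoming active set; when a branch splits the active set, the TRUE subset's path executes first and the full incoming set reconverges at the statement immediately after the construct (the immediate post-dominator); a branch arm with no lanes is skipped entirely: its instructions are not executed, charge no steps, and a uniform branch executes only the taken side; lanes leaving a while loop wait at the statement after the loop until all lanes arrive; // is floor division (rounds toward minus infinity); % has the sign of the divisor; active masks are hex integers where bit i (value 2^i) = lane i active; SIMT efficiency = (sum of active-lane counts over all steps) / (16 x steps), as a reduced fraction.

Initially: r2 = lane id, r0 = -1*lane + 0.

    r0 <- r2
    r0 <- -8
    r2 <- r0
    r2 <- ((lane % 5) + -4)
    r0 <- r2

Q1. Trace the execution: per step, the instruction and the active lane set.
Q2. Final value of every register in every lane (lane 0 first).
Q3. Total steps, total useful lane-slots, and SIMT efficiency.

step 0: r0 <- r2                     0xffff
step 1: r0 <- -8                     0xffff
step 2: r2 <- r0                     0xffff
step 3: r2 <- ((lane % 5) + -4)      0xffff
step 4: r0 <- r2                     0xffff

Answer: 5 steps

r2: -4,-3,-2,-1,0,-4,-3,-2,-1,0,-4,-3,-2,-1,0,-4
r0: -4,-3,-2,-1,0,-4,-3,-2,-1,0,-4,-3,-2,-1,0,-4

steps = 5; useful = 80; efficiency = 80/80 = 1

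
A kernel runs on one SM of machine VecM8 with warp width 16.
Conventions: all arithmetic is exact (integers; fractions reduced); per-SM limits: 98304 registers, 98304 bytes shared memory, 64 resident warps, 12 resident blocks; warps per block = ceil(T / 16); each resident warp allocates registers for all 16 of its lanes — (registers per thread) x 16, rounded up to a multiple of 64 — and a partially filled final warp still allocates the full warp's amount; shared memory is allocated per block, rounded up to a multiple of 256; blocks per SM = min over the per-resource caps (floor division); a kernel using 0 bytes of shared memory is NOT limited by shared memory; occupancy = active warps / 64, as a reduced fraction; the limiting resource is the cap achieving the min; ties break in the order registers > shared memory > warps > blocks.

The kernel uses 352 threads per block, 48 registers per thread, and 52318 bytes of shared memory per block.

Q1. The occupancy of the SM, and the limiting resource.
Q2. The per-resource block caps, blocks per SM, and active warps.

Answer: occupancy 11/32, limited by shared memory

registers: 5 blocks
shared memory: 1 block
warps: 2 blocks
blocks: 12 blocks

Answer: 1 block, 22 active warps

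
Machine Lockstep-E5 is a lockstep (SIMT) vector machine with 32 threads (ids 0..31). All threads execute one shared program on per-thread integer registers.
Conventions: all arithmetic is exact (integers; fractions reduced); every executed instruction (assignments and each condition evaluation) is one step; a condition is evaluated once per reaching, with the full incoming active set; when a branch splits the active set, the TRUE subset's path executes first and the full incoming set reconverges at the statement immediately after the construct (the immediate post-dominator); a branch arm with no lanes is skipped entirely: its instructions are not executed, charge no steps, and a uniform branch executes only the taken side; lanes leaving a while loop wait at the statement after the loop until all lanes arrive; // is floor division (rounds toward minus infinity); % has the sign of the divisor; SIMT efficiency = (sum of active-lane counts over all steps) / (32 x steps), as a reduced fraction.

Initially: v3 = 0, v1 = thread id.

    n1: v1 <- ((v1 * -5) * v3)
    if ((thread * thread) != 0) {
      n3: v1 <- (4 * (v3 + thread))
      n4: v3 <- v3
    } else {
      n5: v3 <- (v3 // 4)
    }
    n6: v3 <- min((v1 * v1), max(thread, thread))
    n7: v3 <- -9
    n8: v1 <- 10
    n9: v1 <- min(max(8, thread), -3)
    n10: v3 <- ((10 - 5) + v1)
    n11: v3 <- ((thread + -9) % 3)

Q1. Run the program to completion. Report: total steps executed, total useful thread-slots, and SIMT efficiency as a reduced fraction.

Answer: 11 steps, 319 useful, 29/32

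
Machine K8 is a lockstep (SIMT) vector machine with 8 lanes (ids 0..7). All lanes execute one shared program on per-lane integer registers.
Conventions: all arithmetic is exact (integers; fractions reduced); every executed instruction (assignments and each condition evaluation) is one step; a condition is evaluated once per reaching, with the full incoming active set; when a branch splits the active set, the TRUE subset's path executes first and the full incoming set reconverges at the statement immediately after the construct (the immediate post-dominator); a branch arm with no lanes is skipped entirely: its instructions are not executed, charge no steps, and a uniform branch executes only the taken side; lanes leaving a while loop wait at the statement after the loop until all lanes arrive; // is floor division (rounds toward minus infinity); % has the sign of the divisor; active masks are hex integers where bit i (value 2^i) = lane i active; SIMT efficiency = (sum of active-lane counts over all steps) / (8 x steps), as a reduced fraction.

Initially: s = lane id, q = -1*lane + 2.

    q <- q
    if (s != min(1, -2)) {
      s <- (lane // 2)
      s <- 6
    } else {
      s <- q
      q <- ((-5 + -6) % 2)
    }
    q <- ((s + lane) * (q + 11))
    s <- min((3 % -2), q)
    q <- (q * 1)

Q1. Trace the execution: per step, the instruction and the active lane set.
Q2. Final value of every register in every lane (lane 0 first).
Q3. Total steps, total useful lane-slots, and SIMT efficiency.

step 0: q <- q                       0xff
step 1: eval (s != min(1, -2))       0xff
step 2: s <- (lane // 2)             0xff
step 3: s <- 6                       0xff
step 4: q <- ((s + lane) * (q + 11)) 0xff
step 5: s <- min((3 % -2), q)        0xff
step 6: q <- (q * 1)                 0xff

Answer: 7 steps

s: -1,-1,-1,-1,-1,-1,-1,-1
q: 78,84,88,90,90,88,84,78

steps = 7; useful = 56; efficiency = 56/56 = 1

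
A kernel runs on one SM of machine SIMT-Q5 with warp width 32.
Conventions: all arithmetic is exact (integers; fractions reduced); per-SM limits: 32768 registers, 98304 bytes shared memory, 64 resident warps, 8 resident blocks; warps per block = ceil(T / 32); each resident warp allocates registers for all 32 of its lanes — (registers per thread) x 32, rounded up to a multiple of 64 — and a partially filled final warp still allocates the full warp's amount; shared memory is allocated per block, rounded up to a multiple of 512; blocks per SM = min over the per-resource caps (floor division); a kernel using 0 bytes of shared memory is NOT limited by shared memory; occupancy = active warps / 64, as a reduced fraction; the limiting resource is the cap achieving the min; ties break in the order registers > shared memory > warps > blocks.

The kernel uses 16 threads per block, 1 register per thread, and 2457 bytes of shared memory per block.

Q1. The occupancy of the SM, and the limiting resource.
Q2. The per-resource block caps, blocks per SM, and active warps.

Answer: occupancy 1/8, limited by blocks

registers: 512 blocks
shared memory: 38 blocks
warps: 64 blocks
blocks: 8 blocks

Answer: 8 blocks, 8 active warps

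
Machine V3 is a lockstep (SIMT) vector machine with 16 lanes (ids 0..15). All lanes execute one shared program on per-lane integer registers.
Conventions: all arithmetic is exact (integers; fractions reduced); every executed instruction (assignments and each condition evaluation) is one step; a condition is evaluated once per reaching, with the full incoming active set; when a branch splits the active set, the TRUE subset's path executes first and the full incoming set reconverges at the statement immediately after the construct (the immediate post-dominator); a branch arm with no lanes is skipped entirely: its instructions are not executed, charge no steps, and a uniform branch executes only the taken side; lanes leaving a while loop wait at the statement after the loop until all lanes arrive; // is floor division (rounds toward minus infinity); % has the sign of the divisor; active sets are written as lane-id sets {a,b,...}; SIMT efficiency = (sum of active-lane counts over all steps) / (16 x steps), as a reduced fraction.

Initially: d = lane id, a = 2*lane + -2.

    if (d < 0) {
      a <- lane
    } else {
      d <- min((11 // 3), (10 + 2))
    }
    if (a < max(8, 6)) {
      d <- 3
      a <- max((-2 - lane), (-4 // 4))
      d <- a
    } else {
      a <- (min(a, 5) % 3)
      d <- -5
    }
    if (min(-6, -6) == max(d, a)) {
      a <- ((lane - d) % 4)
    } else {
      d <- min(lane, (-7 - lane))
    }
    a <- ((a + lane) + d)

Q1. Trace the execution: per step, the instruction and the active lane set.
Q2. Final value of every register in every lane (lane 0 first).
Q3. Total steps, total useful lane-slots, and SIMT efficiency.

step 0: eval (d < 0)                 {0,1,2,3,4,5,6,7,8,9,10,11,12,13,14,15}
step 1: d <- min((11 // 3), (10 + 2)) {0,1,2,3,4,5,6,7,8,9,10,11,12,13,14,15}
step 2: eval (a < max(8, 6))         {0,1,2,3,4,5,6,7,8,9,10,11,12,13,14,15}
step 3: d <- 3                       {0,1,2,3,4}
step 4: a <- max((-2 - lane), (-4 // 4)) {0,1,2,3,4}
step 5: d <- a                       {0,1,2,3,4}
step 6: a <- (min(a, 5) % 3)         {5,6,7,8,9,10,11,12,13,14,15}
step 7: d <- -5                      {5,6,7,8,9,10,11,12,13,14,15}
step 8: eval (min(-6, -6) == max(d, a)) {0,1,2,3,4,5,6,7,8,9,10,11,12,13,14,15}
step 9: d <- min(lane, (-7 - lane))  {0,1,2,3,4,5,6,7,8,9,10,11,12,13,14,15}
step 10: a <- ((a + lane) + d)        {0,1,2,3,4,5,6,7,8,9,10,11,12,13,14,15}

Answer: 11 steps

d: -7,-8,-9,-10,-11,-12,-13,-14,-15,-16,-17,-18,-19,-20,-21,-22
a: -8,-8,-8,-8,-8,-5,-5,-5,-5,-5,-5,-5,-5,-5,-5,-5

steps = 11; useful = 133; efficiency = 133/176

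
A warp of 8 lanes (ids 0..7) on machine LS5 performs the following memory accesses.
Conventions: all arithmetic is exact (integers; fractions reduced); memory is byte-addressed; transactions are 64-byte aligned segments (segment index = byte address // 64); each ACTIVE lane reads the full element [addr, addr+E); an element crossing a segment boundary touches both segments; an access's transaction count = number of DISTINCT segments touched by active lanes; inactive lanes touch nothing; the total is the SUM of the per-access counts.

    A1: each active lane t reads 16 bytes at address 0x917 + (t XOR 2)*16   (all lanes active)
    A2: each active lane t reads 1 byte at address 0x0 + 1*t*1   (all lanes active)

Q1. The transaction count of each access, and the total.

A1: 3 transactions
A2: 1 transaction

Answer: 3,1; total 4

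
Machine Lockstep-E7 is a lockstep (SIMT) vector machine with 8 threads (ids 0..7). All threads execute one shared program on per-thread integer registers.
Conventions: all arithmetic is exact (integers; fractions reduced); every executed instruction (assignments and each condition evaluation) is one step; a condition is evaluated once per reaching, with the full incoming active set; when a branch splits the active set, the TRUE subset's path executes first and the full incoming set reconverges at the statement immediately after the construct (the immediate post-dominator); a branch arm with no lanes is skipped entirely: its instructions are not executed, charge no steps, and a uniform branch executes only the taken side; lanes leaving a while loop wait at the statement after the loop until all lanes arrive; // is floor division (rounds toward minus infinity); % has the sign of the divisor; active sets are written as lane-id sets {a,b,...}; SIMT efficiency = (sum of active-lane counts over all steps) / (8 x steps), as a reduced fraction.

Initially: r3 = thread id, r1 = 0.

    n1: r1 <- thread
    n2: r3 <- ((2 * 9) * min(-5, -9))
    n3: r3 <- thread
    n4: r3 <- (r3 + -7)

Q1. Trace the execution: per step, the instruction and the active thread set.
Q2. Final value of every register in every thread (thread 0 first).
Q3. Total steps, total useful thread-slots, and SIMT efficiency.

step 0: r1 <- thread                 {0,1,2,3,4,5,6,7}
step 1: r3 <- ((2 * 9) * min(-5, -9)) {0,1,2,3,4,5,6,7}
step 2: r3 <- thread                 {0,1,2,3,4,5,6,7}
step 3: r3 <- (r3 + -7)              {0,1,2,3,4,5,6,7}

Answer: 4 steps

r3: -7,-6,-5,-4,-3,-2,-1,0
r1: 0,1,2,3,4,5,6,7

steps = 4; useful = 32; efficiency = 32/32 = 1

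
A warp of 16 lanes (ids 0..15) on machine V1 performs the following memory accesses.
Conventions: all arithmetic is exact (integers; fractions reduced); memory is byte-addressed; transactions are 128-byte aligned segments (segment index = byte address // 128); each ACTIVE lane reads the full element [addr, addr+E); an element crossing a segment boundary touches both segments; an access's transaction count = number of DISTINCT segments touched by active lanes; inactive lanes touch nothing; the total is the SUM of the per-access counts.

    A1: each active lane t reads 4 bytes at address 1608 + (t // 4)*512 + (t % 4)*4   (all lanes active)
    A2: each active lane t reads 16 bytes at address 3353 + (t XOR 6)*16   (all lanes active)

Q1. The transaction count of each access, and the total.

A1: 4 transactions
A2: 3 transactions

Answer: 4,3; total 7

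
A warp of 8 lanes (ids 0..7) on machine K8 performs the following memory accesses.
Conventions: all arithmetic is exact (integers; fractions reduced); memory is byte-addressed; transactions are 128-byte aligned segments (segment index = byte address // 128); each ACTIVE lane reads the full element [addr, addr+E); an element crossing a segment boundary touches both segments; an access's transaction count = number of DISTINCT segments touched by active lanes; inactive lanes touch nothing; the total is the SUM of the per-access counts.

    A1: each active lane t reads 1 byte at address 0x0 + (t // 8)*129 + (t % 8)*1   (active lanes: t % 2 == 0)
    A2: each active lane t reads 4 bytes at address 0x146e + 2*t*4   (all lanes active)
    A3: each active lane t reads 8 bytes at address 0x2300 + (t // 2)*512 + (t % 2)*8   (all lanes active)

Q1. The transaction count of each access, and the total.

A1: 1 transaction
A2: 2 transactions
A3: 4 transactions

Answer: 1,2,4; total 7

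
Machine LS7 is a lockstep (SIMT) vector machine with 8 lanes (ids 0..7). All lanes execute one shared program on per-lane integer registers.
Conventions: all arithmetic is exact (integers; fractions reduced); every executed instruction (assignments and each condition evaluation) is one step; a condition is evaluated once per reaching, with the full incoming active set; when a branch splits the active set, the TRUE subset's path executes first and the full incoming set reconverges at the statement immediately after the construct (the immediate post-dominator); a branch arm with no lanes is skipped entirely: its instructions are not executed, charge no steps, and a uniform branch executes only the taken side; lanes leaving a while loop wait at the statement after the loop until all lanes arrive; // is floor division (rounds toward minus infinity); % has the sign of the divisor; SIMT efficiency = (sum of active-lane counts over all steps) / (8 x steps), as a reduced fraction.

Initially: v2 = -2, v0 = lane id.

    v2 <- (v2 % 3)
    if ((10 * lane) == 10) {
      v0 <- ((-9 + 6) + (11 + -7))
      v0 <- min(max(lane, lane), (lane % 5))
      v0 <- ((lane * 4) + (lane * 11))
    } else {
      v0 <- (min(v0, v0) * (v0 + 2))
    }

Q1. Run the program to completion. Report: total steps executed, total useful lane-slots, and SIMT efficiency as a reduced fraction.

Answer: 6 steps, 26 useful, 13/24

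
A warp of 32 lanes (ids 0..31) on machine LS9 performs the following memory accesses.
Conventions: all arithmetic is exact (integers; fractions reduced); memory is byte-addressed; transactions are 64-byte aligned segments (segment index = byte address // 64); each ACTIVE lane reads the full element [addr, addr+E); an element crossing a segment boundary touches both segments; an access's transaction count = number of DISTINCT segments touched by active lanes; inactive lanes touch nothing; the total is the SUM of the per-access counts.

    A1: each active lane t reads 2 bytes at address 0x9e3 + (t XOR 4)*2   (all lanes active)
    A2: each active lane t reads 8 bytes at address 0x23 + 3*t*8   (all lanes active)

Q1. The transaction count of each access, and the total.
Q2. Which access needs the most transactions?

A1: 2 transactions
A2: 13 transactions

Answer: 2,13; total 15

Answer: A2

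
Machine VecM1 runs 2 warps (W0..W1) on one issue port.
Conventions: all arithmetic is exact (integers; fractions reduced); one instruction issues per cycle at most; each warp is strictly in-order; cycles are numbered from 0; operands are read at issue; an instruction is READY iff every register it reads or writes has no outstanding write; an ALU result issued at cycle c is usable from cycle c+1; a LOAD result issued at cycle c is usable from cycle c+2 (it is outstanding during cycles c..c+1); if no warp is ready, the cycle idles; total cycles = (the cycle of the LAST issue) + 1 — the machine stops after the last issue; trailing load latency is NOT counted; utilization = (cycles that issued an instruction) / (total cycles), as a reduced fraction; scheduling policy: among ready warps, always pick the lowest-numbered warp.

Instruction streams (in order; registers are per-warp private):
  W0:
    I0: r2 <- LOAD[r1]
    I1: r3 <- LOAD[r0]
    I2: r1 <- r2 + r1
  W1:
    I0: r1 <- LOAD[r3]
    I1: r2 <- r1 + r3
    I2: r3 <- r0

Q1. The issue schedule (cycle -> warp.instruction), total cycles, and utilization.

cycle 0: W0.I0
cycle 1: W0.I1
cycle 2: W0.I2
cycle 3: W1.I0
cycle 4: idle
cycle 5: W1.I1
cycle 6: W1.I2

Answer: 7 cycles, utilization 6/7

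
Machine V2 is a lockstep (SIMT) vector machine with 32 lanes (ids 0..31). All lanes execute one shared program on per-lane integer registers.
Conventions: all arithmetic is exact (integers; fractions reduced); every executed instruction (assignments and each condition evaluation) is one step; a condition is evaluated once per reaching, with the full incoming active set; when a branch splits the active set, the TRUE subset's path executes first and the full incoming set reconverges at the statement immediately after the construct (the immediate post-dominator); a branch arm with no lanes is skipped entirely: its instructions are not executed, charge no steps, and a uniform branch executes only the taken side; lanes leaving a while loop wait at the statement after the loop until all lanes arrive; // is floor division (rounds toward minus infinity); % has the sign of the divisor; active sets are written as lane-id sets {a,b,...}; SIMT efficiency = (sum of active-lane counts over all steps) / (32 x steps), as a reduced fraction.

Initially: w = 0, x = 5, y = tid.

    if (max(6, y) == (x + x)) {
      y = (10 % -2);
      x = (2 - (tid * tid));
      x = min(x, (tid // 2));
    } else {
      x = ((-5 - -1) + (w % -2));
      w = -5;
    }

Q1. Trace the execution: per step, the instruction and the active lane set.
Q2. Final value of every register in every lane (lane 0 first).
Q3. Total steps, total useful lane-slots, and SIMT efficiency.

step 0: eval (max(6, y) == (x + x))  {0,1,2,3,4,5,6,7,8,9,10,11,12,13,14,15,16,17,18,19,20,21,22,23,24,25,26,27,28,29,30,31}
step 1: y <- (10 % -2)               {10}
step 2: x <- (2 - (tid * tid))       {10}
step 3: x <- min(x, (tid // 2))      {10}
step 4: x <- ((-5 - -1) + (w % -2))  {0,1,2,3,4,5,6,7,8,9,11,12,13,14,15,16,17,18,19,20,21,22,23,24,25,26,27,28,29,30,31}
step 5: w <- -5                      {0,1,2,3,4,5,6,7,8,9,11,12,13,14,15,16,17,18,19,20,21,22,23,24,25,26,27,28,29,30,31}

Answer: 6 steps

w: -5,-5,-5,-5,-5,-5,-5,-5,-5,-5,0,-5,-5,-5,-5,-5,-5,-5,-5,-5,-5,-5,-5,-5,-5,-5,-5,-5,-5,-5,-5,-5
x: -4,-4,-4,-4,-4,-4,-4,-4,-4,-4,-98,-4,-4,-4,-4,-4,-4,-4,-4,-4,-4,-4,-4,-4,-4,-4,-4,-4,-4,-4,-4,-4
y: 0,1,2,3,4,5,6,7,8,9,0,11,12,13,14,15,16,17,18,19,20,21,22,23,24,25,26,27,28,29,30,31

steps = 6; useful = 97; efficiency = 97/192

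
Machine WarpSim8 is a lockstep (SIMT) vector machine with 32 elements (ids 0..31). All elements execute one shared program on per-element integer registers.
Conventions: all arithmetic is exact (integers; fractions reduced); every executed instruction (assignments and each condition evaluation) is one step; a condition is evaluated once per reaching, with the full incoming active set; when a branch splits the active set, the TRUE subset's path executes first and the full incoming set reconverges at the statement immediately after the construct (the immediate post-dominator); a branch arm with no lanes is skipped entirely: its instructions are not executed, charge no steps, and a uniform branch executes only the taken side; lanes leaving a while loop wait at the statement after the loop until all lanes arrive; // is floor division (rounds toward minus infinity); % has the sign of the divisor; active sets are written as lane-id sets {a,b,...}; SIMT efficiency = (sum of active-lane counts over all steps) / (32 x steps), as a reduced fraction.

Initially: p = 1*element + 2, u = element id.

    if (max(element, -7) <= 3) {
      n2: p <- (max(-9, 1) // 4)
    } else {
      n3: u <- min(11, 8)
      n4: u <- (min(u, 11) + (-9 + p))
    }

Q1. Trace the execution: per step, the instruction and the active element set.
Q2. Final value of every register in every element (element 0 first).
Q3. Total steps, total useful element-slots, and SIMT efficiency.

step 0: eval (max(element, -7) <= 3) {0,1,2,3,4,5,6,7,8,9,10,11,12,13,14,15,16,17,18,19,20,21,22,23,24,25,26,27,28,29,30,31}
step 1: p <- (max(-9, 1) // 4)       {0,1,2,3}
step 2: u <- min(11, 8)              {4,5,6,7,8,9,10,11,12,13,14,15,16,17,18,19,20,21,22,23,24,25,26,27,28,29,30,31}
step 3: u <- (min(u, 11) + (-9 + p)) {4,5,6,7,8,9,10,11,12,13,14,15,16,17,18,19,20,21,22,23,24,25,26,27,28,29,30,31}

Answer: 4 steps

p: 0,0,0,0,6,7,8,9,10,11,12,13,14,15,16,17,18,19,20,21,22,23,24,25,26,27,28,29,30,31,32,33
u: 0,1,2,3,5,6,7,8,9,10,11,12,13,14,15,16,17,18,19,20,21,22,23,24,25,26,27,28,29,30,31,32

steps = 4; useful = 92; efficiency = 92/128 = 23/32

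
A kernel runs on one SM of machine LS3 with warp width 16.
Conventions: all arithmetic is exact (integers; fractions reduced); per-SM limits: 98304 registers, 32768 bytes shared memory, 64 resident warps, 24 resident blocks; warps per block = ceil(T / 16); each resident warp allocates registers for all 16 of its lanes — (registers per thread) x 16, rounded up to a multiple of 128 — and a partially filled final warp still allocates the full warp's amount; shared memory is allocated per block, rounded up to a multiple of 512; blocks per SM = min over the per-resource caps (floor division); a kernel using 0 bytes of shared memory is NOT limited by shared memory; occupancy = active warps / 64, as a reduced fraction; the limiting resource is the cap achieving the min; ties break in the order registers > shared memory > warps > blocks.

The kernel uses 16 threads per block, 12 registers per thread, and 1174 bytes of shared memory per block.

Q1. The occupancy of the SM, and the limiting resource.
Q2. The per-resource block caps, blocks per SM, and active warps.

Answer: occupancy 21/64, limited by shared memory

registers: 384 blocks
shared memory: 21 blocks
warps: 64 blocks
blocks: 24 blocks

Answer: 21 blocks, 21 active warps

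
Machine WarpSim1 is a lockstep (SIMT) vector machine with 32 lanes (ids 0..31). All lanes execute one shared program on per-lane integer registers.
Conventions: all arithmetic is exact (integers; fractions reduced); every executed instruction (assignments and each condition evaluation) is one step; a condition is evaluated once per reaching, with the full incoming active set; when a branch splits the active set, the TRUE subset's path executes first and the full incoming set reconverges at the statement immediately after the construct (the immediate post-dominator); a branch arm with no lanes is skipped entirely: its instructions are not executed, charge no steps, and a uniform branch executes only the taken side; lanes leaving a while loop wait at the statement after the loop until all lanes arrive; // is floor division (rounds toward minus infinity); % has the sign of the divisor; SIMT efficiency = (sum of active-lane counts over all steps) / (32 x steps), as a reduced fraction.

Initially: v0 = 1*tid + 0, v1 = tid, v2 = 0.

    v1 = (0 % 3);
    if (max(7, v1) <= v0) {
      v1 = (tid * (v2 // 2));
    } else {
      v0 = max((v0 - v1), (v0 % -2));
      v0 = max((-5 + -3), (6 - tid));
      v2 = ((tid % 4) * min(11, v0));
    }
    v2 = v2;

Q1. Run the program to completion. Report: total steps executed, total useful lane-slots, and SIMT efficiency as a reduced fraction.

Answer: 7 steps, 142 useful, 71/112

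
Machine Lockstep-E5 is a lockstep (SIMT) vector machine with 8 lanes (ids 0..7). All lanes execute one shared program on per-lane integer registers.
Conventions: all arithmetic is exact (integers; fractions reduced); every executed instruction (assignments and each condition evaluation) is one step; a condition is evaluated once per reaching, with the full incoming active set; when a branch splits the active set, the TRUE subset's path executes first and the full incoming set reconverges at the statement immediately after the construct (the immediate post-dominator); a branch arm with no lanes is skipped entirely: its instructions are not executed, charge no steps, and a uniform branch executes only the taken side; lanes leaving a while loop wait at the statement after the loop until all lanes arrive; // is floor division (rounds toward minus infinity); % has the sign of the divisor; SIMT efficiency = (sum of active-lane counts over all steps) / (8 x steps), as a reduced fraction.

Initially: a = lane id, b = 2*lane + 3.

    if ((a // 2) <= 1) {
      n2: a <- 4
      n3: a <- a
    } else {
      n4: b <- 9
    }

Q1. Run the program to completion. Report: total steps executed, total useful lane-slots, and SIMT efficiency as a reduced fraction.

Answer: 4 steps, 20 useful, 5/8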